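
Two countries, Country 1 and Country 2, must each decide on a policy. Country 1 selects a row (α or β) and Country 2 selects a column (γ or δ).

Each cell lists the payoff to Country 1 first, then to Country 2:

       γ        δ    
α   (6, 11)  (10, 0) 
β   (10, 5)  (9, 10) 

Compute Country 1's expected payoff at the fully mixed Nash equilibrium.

46/5

First find q, the probability Country 2 plays γ, from Country 1's indifference between α and β: 6q + 10(1−q) = 10q + 9(1−q), giving q = 1/5.
Since Country 1 is indifferent in equilibrium, Country 1's expected payoff equals the payoff from either row against (1/5, 4/5). Using α: 6(1/5) + 10(4/5) = 46/5.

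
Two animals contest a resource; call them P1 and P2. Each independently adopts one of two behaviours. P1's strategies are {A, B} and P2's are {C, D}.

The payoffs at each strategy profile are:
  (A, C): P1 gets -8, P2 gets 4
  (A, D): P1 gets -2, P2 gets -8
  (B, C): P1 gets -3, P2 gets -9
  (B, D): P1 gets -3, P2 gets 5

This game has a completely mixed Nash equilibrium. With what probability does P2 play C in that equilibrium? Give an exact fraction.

1/6

Let q be the probability that P2 plays C. In a completely mixed equilibrium, P1 must be indifferent between A and B.
P1's expected payoff from A is −8q − 2(1−q); from B it is −3q − 3(1−q).
Setting these equal: −6q − 2 = -3, so q = 1/6.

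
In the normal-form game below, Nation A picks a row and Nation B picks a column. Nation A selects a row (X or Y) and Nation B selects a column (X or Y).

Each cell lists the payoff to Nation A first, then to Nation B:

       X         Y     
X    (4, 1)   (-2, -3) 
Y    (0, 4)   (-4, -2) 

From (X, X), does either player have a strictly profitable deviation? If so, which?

Nation A at (X, X) earns 4; deviating to Y yields 0 — not better.
Nation B earns 1; deviating to Y yields -3 — not better.
Neither player can strictly improve; the profile is a Nash equilibrium.

Neither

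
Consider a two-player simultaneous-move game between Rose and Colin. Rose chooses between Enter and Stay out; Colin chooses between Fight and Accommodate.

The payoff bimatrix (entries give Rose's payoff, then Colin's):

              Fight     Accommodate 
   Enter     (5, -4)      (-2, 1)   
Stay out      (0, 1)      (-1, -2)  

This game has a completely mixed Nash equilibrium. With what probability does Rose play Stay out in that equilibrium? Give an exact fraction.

5/8

Let x be the probability that Rose plays Enter. In a completely mixed equilibrium, Colin must be indifferent between Fight and Accommodate.
Colin's expected payoff from Fight is −4x + (1−x); from Accommodate it is x − 2(1−x).
Setting these equal: −5x + 1 = 3x − 2, so x = 3/8.
Therefore Rose plays Stay out with probability 1 − 3/8 = 5/8.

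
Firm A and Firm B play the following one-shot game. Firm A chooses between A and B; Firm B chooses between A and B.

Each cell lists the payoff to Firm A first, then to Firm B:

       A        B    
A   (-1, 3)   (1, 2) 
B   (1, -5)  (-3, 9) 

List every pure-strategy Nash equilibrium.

none

(A, A): Firm A prefers B (1 > -1) — not an equilibrium.
(A, B): Firm B prefers A (3 > 2) — not an equilibrium.
(B, A): Firm B prefers B (9 > -5) — not an equilibrium.
(B, B): Firm A prefers A (1 > -3) — not an equilibrium.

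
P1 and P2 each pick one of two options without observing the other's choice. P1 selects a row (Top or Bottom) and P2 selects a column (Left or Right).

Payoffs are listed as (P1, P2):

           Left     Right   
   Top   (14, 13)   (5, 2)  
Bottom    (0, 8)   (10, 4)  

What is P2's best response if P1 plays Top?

Left

Against Top, P2 earns 13 from Left and 2 from Right.
So Left is the best response.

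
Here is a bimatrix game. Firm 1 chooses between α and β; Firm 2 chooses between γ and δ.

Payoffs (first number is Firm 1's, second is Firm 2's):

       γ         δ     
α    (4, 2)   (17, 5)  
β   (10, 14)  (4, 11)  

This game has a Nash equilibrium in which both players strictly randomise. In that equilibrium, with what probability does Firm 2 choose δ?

6/19

Let q be the probability that Firm 2 plays γ. In a completely mixed equilibrium, Firm 1 must be indifferent between α and β.
Firm 1's expected payoff from α is 4q + 17(1−q); from β it is 10q + 4(1−q).
Setting these equal: −13q + 17 = 6q + 4, so q = 13/19.
Therefore Firm 2 plays δ with probability 1 − 13/19 = 6/19.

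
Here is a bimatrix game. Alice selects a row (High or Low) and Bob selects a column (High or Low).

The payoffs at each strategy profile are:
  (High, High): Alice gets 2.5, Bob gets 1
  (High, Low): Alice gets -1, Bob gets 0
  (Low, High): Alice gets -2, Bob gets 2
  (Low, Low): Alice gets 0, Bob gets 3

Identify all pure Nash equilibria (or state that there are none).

(High, High) and (Low, Low)

(High, High): Alice gets 2.5 ≥ -2 from Low, and Bob gets 1 ≥ 0 from Low — Nash equilibrium.
(High, Low): Alice prefers Low (0 > -1); Bob prefers High (1 > 0) — not an equilibrium.
(Low, High): Alice prefers High (2.5 > -2); Bob prefers Low (3 > 2) — not an equilibrium.
(Low, Low): Alice gets 0 ≥ -1 from High, and Bob gets 3 ≥ 2 from High — Nash equilibrium.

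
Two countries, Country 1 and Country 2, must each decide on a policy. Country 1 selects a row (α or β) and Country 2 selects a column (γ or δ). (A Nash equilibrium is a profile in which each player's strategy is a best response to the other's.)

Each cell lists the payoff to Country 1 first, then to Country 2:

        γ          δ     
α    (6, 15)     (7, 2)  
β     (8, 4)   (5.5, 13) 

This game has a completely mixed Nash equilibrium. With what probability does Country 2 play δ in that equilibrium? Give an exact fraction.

Let q be the probability that Country 2 plays γ. In a completely mixed equilibrium, Country 1 must be indifferent between α and β.
Country 1's expected payoff from α is 6q + 7(1−q); from β it is 8q + 5.5(1−q).
Setting these equal: −q + 7 = 2.5q + 5.5, so q = 3/7.
Therefore Country 2 plays δ with probability 1 − 3/7 = 4/7.

4/7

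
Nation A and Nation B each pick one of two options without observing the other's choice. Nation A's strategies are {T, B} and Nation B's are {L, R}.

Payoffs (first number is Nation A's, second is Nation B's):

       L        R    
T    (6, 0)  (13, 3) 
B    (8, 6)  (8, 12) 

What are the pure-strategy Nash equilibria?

(T, R)

(T, L): Nation A prefers B (8 > 6); Nation B prefers R (3 > 0) — not an equilibrium.
(T, R): Nation A gets 13 ≥ 8 from B, and Nation B gets 3 ≥ 0 from L — Nash equilibrium.
(B, L): Nation B prefers R (12 > 6) — not an equilibrium.
(B, R): Nation A prefers T (13 > 8) — not an equilibrium.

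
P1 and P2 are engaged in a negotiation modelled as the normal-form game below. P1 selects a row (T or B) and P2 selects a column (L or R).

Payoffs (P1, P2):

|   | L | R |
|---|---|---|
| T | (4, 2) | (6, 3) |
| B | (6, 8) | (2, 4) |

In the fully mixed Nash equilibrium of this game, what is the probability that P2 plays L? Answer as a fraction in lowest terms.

Let q be the probability that P2 plays L. In a completely mixed equilibrium, P1 must be indifferent between T and B.
P1's expected payoff from T is 4q + 6(1−q); from B it is 6q + 2(1−q).
Setting these equal: −2q + 6 = 4q + 2, so q = 2/3.

2/3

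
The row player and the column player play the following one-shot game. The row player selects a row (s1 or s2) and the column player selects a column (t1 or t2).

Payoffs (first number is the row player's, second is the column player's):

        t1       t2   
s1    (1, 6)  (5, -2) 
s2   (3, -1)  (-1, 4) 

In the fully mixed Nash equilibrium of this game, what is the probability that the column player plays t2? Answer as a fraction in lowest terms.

1/4

Let q be the probability that the column player plays t1. In a completely mixed equilibrium, the row player must be indifferent between s1 and s2.
The row player's expected payoff from s1 is q + 5(1−q); from s2 it is 3q − (1−q).
Setting these equal: −4q + 5 = 4q − 1, so q = 3/4.
Therefore the column player plays t2 with probability 1 − 3/4 = 1/4.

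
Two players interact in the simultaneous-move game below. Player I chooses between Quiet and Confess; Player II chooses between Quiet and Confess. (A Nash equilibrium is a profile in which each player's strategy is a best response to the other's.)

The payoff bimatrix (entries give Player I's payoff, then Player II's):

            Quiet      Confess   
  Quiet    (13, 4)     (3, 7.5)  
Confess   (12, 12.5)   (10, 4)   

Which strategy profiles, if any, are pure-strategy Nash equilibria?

(Quiet, Quiet): Player II prefers Confess (7.5 > 4) — not an equilibrium.
(Quiet, Confess): Player I prefers Confess (10 > 3) — not an equilibrium.
(Confess, Quiet): Player I prefers Quiet (13 > 12) — not an equilibrium.
(Confess, Confess): Player II prefers Quiet (12.5 > 4) — not an equilibrium.

none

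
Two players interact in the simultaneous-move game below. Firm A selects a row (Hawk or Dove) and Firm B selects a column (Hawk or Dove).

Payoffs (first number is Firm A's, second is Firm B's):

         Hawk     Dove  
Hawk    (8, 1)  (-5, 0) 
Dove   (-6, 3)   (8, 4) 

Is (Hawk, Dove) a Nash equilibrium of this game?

At (Hawk, Dove), Firm A earns -5; switching to Dove would give 8, so Firm A would deviate.
Firm B earns 0; switching to Hawk would give 1, so Firm B would deviate.
Since at least one player can profitably deviate, this is not a Nash equilibrium.

No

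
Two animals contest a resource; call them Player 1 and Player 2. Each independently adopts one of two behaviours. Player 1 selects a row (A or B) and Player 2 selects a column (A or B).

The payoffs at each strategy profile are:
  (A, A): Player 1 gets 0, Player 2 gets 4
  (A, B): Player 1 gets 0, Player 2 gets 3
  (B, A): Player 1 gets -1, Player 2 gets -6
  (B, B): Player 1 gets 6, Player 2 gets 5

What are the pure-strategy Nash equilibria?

(A, A) and (B, B)

(A, A): Player 1 gets 0 ≥ -1 from B, and Player 2 gets 4 ≥ 3 from B — Nash equilibrium.
(A, B): Player 1 prefers B (6 > 0); Player 2 prefers A (4 > 3) — not an equilibrium.
(B, A): Player 1 prefers A (0 > -1); Player 2 prefers B (5 > -6) — not an equilibrium.
(B, B): Player 1 gets 6 ≥ 0 from A, and Player 2 gets 5 ≥ -6 from A — Nash equilibrium.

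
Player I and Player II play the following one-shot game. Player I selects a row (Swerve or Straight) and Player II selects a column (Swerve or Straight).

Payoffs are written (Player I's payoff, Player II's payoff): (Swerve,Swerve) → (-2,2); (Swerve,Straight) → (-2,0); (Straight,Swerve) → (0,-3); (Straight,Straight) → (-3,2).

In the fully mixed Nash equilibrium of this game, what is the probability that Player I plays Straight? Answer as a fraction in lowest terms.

2/7

Let x be the probability that Player I plays Swerve. In a completely mixed equilibrium, Player II must be indifferent between Swerve and Straight.
Player II's expected payoff from Swerve is 2x − 3(1−x); from Straight it is 2(1−x).
Setting these equal: 5x − 3 = −2x + 2, so x = 5/7.
Therefore Player I plays Straight with probability 1 − 5/7 = 2/7.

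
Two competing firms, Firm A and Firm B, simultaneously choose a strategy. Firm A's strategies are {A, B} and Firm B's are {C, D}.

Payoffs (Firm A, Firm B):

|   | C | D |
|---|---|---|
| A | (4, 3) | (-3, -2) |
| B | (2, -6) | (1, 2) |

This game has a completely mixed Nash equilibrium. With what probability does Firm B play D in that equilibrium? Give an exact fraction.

1/3

Let y be the probability that Firm B plays C. In a completely mixed equilibrium, Firm A must be indifferent between A and B.
Firm A's expected payoff from A is 4y − 3(1−y); from B it is 2y + (1−y).
Setting these equal: 7y − 3 = y + 1, so y = 2/3.
Therefore Firm B plays D with probability 1 − 2/3 = 1/3.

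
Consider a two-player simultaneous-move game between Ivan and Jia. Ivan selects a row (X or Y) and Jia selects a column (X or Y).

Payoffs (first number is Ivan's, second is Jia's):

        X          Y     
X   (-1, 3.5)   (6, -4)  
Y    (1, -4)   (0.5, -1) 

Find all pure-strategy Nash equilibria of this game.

(X, X): Ivan prefers Y (1 > -1) — not an equilibrium.
(X, Y): Jia prefers X (3.5 > -4) — not an equilibrium.
(Y, X): Jia prefers Y (-1 > -4) — not an equilibrium.
(Y, Y): Ivan prefers X (6 > 0.5) — not an equilibrium.

none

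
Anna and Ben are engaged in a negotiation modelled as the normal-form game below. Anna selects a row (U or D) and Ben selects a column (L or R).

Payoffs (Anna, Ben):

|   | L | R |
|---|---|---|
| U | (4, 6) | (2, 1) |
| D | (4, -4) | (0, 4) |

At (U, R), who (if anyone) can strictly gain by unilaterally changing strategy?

Anna at (U, R) earns 2; deviating to D yields 0 — not better.
Ben earns 1; deviating to L yields 6 — a strict improvement.
Only Ben has a strictly profitable deviation.

Ben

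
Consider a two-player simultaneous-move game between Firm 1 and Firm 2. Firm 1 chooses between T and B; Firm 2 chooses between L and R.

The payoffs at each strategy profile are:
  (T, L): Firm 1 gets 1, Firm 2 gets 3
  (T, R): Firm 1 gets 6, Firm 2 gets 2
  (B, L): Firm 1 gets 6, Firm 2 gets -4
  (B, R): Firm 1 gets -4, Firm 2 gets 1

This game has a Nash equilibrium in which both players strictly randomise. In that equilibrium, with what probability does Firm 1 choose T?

Let p be the probability that Firm 1 plays T. In a completely mixed equilibrium, Firm 2 must be indifferent between L and R.
Firm 2's expected payoff from L is 3p − 4(1−p); from R it is 2p + (1−p).
Setting these equal: 7p − 4 = p + 1, so p = 5/6.

5/6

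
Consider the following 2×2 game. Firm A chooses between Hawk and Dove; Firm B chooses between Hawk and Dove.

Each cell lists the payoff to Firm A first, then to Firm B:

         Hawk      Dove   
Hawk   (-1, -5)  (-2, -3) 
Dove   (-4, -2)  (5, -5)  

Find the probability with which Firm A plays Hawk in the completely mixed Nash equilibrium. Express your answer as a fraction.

3/5

Let x be the probability that Firm A plays Hawk. In a completely mixed equilibrium, Firm B must be indifferent between Hawk and Dove.
Firm B's expected payoff from Hawk is −5x − 2(1−x); from Dove it is −3x − 5(1−x).
Setting these equal: −3x − 2 = 2x − 5, so x = 3/5.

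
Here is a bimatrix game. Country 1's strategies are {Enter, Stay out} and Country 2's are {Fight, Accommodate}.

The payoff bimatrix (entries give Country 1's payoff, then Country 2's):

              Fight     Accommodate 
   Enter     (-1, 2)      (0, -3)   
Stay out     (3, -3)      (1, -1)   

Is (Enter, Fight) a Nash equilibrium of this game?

At (Enter, Fight), Country 1 earns -1; switching to Stay out would give 3, so Country 1 would deviate.
Country 2 earns 2; switching to Accommodate would give -3, so Country 2 has no profitable deviation.
Since at least one player can profitably deviate, this is not a Nash equilibrium.

No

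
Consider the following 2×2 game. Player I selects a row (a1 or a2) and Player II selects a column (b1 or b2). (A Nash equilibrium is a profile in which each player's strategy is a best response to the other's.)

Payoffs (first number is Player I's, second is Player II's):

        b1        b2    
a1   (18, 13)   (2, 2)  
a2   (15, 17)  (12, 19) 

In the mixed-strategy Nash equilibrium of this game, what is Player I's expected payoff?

186/13

First find y, the probability Player II plays b1, from Player I's indifference between a1 and a2: 18y + 2(1−y) = 15y + 12(1−y), giving y = 10/13.
Since Player I is indifferent in equilibrium, Player I's expected payoff equals the payoff from either row against (10/13, 3/13). Using a1: 18(10/13) + 2(3/13) = 186/13.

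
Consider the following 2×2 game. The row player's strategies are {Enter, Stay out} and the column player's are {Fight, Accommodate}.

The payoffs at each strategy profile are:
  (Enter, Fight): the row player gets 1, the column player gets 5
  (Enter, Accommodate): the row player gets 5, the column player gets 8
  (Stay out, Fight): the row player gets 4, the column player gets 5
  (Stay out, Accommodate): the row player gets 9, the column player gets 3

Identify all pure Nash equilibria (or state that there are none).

(Enter, Fight): the row player prefers Stay out (4 > 1); the column player prefers Accommodate (8 > 5) — not an equilibrium.
(Enter, Accommodate): the row player prefers Stay out (9 > 5) — not an equilibrium.
(Stay out, Fight): the row player gets 4 ≥ 1 from Enter, and the column player gets 5 ≥ 3 from Accommodate — Nash equilibrium.
(Stay out, Accommodate): the column player prefers Fight (5 > 3) — not an equilibrium.

(Stay out, Fight)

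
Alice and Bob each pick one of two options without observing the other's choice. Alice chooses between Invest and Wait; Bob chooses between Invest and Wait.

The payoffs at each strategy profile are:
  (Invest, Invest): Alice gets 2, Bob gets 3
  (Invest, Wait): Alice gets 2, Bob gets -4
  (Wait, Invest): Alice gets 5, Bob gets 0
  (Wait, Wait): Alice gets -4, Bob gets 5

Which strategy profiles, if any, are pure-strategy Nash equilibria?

none

(Invest, Invest): Alice prefers Wait (5 > 2) — not an equilibrium.
(Invest, Wait): Bob prefers Invest (3 > -4) — not an equilibrium.
(Wait, Invest): Bob prefers Wait (5 > 0) — not an equilibrium.
(Wait, Wait): Alice prefers Invest (2 > -4) — not an equilibrium.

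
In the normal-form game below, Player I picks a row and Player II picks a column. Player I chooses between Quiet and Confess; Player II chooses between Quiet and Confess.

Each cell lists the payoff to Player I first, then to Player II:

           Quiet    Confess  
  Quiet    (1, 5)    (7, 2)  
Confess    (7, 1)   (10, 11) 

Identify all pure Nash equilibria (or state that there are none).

(Quiet, Quiet): Player I prefers Confess (7 > 1) — not an equilibrium.
(Quiet, Confess): Player I prefers Confess (10 > 7); Player II prefers Quiet (5 > 2) — not an equilibrium.
(Confess, Quiet): Player II prefers Confess (11 > 1) — not an equilibrium.
(Confess, Confess): Player I gets 10 ≥ 7 from Quiet, and Player II gets 11 ≥ 1 from Quiet — Nash equilibrium.

(Confess, Confess)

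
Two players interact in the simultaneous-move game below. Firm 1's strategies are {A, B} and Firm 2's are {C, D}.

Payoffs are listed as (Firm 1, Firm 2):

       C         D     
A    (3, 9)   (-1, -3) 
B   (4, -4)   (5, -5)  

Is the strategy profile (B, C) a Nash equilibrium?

Yes

At (B, C), Firm 1 earns 4; switching to A would give 3, so Firm 1 has no profitable deviation.
Firm 2 earns -4; switching to D would give -5, so Firm 2 has no profitable deviation.
Neither player can gain by a unilateral deviation, so this profile is a Nash equilibrium.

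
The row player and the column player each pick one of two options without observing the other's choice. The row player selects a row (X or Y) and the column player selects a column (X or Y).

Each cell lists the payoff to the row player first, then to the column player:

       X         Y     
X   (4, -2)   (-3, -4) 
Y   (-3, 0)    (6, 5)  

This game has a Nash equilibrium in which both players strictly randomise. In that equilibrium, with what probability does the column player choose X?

9/16

Let q be the probability that the column player plays X. In a completely mixed equilibrium, the row player must be indifferent between X and Y.
The row player's expected payoff from X is 4q − 3(1−q); from Y it is −3q + 6(1−q).
Setting these equal: 7q − 3 = −9q + 6, so q = 9/16.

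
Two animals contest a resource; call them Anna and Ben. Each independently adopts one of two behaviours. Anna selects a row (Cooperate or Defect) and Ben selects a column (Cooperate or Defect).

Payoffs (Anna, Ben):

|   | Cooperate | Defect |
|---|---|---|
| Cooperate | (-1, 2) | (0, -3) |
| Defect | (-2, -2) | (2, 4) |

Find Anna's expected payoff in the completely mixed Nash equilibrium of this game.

-2/3

First find q, the probability Ben plays Cooperate, from Anna's indifference between Cooperate and Defect: −q = −2q + 2(1−q), giving q = 2/3.
Since Anna is indifferent in equilibrium, Anna's expected payoff equals the payoff from either row against (2/3, 1/3). Using Cooperate: −(2/3) = -2/3.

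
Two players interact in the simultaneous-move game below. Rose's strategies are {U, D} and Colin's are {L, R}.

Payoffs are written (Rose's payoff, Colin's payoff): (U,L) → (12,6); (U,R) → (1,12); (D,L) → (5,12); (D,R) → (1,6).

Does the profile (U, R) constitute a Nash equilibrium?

Yes

At (U, R), Rose earns 1; switching to D would give 1, so Rose has no profitable deviation.
Colin earns 12; switching to L would give 6, so Colin has no profitable deviation.
Neither player can gain by a unilateral deviation, so this profile is a Nash equilibrium.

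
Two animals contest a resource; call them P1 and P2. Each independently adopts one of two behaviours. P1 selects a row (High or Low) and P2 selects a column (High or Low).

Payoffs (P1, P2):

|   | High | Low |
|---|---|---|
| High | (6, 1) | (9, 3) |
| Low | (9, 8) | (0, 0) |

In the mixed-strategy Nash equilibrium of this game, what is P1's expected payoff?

First find q, the probability P2 plays High, from P1's indifference between High and Low: 6q + 9(1−q) = 9q, giving q = 3/4.
Since P1 is indifferent in equilibrium, P1's expected payoff equals the payoff from either row against (3/4, 1/4). Using High: 6(3/4) + 9(1/4) = 27/4.

27/4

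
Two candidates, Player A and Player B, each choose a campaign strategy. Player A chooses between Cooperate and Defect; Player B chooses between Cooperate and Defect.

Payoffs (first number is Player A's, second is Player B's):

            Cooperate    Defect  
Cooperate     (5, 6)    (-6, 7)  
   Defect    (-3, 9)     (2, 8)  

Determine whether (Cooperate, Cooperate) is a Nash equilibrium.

At (Cooperate, Cooperate), Player A earns 5; switching to Defect would give -3, so Player A has no profitable deviation.
Player B earns 6; switching to Defect would give 7, so Player B would deviate.
Since at least one player can profitably deviate, this is not a Nash equilibrium.

No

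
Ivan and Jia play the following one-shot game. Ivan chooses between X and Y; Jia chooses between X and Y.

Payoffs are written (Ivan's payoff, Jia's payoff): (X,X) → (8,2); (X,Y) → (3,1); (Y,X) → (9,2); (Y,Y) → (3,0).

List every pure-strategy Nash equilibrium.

(X, X): Ivan prefers Y (9 > 8) — not an equilibrium.
(X, Y): Jia prefers X (2 > 1) — not an equilibrium.
(Y, X): Ivan gets 9 ≥ 8 from X, and Jia gets 2 ≥ 0 from Y — Nash equilibrium.
(Y, Y): Jia prefers X (2 > 0) — not an equilibrium.

(Y, X)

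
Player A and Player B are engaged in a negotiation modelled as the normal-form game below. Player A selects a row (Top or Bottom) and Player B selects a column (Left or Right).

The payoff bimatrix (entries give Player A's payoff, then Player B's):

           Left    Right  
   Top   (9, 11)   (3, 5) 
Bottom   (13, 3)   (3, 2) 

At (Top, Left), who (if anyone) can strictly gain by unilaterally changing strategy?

Player A at (Top, Left) earns 9; deviating to Bottom yields 13 — a strict improvement.
Player B earns 11; deviating to Right yields 5 — not better.
Only Player A has a strictly profitable deviation.

Player A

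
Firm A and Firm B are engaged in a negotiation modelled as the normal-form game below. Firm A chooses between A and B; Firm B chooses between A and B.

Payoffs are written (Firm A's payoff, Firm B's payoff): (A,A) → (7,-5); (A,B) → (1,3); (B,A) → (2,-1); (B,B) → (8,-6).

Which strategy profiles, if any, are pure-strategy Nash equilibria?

(A, A): Firm B prefers B (3 > -5) — not an equilibrium.
(A, B): Firm A prefers B (8 > 1) — not an equilibrium.
(B, A): Firm A prefers A (7 > 2) — not an equilibrium.
(B, B): Firm B prefers A (-1 > -6) — not an equilibrium.

none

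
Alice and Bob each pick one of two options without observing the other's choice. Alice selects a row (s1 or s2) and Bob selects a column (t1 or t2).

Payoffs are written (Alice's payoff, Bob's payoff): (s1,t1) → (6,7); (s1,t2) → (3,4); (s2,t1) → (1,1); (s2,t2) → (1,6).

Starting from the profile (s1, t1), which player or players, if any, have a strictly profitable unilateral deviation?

Neither

Alice at (s1, t1) earns 6; deviating to s2 yields 1 — not better.
Bob earns 7; deviating to t2 yields 4 — not better.
Neither player can strictly improve; the profile is a Nash equilibrium.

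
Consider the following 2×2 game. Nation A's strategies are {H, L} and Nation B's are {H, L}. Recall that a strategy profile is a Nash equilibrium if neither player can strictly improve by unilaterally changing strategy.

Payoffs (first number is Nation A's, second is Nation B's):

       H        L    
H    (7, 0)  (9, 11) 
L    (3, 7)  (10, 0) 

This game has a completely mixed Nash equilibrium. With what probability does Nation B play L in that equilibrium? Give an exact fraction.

Let q be the probability that Nation B plays H. In a completely mixed equilibrium, Nation A must be indifferent between H and L.
Nation A's expected payoff from H is 7q + 9(1−q); from L it is 3q + 10(1−q).
Setting these equal: −2q + 9 = −7q + 10, so q = 1/5.
Therefore Nation B plays L with probability 1 − 1/5 = 4/5.

4/5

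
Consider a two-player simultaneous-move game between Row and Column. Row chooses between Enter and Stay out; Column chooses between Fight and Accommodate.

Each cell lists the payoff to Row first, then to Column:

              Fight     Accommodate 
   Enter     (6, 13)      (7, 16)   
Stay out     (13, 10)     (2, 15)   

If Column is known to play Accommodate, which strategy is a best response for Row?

Enter

Against Accommodate, Row earns 7 from Enter and 2 from Stay out.
So Enter is the best response.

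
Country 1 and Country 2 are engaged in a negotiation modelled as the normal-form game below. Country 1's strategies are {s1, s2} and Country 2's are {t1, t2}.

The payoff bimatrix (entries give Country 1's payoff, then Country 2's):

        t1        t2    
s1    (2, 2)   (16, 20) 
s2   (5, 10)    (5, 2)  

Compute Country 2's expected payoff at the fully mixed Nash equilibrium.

98/13

First find p, the probability Country 1 plays s1, from Country 2's indifference between t1 and t2: 2p + 10(1−p) = 20p + 2(1−p), giving p = 4/13.
Since Country 2 is indifferent in equilibrium, Country 2's expected payoff equals the payoff from either column against (4/13, 9/13). Using t1: 2(4/13) + 10(9/13) = 98/13.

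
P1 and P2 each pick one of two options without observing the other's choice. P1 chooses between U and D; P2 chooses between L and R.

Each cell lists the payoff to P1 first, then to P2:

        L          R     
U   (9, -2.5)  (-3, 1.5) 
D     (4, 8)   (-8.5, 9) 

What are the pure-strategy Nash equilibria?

(U, L): P2 prefers R (1.5 > -2.5) — not an equilibrium.
(U, R): P1 gets -3 ≥ -8.5 from D, and P2 gets 1.5 ≥ -2.5 from L — Nash equilibrium.
(D, L): P1 prefers U (9 > 4); P2 prefers R (9 > 8) — not an equilibrium.
(D, R): P1 prefers U (-3 > -8.5) — not an equilibrium.

(U, R)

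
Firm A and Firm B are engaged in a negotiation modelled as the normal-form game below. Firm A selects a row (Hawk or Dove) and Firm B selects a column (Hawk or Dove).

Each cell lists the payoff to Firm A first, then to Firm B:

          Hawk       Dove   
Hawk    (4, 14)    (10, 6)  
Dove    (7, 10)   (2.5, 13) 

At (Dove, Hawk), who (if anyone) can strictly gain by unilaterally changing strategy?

Firm B

Firm A at (Dove, Hawk) earns 7; deviating to Hawk yields 4 — not better.
Firm B earns 10; deviating to Dove yields 13 — a strict improvement.
Only Firm B has a strictly profitable deviation.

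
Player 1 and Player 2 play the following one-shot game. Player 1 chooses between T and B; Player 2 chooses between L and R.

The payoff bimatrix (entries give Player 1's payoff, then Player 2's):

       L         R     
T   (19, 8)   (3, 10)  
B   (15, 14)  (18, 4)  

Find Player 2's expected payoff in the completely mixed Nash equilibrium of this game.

First find p, the probability Player 1 plays T, from Player 2's indifference between L and R: 8p + 14(1−p) = 10p + 4(1−p), giving p = 5/6.
Since Player 2 is indifferent in equilibrium, Player 2's expected payoff equals the payoff from either column against (5/6, 1/6). Using L: 8(5/6) + 14(1/6) = 9.

9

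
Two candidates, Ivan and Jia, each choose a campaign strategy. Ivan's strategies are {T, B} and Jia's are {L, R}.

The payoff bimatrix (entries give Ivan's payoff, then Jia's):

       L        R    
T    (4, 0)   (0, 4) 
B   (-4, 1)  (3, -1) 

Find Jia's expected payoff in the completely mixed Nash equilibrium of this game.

First find p, the probability Ivan plays T, from Jia's indifference between L and R: (1−p) = 4p − (1−p), giving p = 1/3.
Since Jia is indifferent in equilibrium, Jia's expected payoff equals the payoff from either column against (1/3, 2/3). Using L: (2/3) = 2/3.

2/3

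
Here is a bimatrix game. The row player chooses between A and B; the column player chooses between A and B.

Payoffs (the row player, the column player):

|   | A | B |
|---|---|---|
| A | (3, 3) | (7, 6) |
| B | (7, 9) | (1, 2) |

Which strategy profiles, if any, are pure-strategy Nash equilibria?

(A, A): the row player prefers B (7 > 3); the column player prefers B (6 > 3) — not an equilibrium.
(A, B): the row player gets 7 ≥ 1 from B, and the column player gets 6 ≥ 3 from A — Nash equilibrium.
(B, A): the row player gets 7 ≥ 3 from A, and the column player gets 9 ≥ 2 from B — Nash equilibrium.
(B, B): the row player prefers A (7 > 1); the column player prefers A (9 > 2) — not an equilibrium.

(A, B) and (B, A)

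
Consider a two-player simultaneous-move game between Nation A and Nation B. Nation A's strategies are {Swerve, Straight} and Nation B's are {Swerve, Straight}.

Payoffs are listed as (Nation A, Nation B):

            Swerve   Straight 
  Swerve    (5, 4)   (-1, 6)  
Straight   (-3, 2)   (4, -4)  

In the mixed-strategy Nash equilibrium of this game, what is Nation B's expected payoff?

7/2

First find p, the probability Nation A plays Swerve, from Nation B's indifference between Swerve and Straight: 4p + 2(1−p) = 6p − 4(1−p), giving p = 3/4.
Since Nation B is indifferent in equilibrium, Nation B's expected payoff equals the payoff from either column against (3/4, 1/4). Using Swerve: 4(3/4) + 2(1/4) = 7/2.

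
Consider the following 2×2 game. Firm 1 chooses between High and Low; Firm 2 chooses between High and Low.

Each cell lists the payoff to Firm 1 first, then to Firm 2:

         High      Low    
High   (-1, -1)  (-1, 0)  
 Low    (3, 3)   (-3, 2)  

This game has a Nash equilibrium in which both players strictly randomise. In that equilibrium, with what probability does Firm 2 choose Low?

2/3

Let y be the probability that Firm 2 plays High. In a completely mixed equilibrium, Firm 1 must be indifferent between High and Low.
Firm 1's expected payoff from High is −y − (1−y); from Low it is 3y − 3(1−y).
Setting these equal: -1 = 6y − 3, so y = 1/3.
Therefore Firm 2 plays Low with probability 1 − 1/3 = 2/3.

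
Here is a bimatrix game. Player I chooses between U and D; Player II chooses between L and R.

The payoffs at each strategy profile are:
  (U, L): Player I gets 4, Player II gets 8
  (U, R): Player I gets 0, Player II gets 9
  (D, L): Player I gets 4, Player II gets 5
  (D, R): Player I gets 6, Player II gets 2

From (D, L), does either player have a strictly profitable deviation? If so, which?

Player I at (D, L) earns 4; deviating to U yields 4 — not better.
Player II earns 5; deviating to R yields 2 — not better.
Neither player can strictly improve; the profile is a Nash equilibrium.

Neither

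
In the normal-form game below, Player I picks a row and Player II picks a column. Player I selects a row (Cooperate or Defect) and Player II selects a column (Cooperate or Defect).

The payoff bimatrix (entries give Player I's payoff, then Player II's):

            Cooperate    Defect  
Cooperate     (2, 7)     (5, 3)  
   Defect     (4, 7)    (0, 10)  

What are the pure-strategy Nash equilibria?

(Cooperate, Cooperate): Player I prefers Defect (4 > 2) — not an equilibrium.
(Cooperate, Defect): Player II prefers Cooperate (7 > 3) — not an equilibrium.
(Defect, Cooperate): Player II prefers Defect (10 > 7) — not an equilibrium.
(Defect, Defect): Player I prefers Cooperate (5 > 0) — not an equilibrium.

none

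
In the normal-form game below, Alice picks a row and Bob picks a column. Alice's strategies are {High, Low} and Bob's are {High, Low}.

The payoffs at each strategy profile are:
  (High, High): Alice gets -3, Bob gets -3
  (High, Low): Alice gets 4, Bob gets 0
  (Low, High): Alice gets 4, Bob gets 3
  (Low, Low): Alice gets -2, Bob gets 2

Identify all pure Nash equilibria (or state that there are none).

(High, Low) and (Low, High)

(High, High): Alice prefers Low (4 > -3); Bob prefers Low (0 > -3) — not an equilibrium.
(High, Low): Alice gets 4 ≥ -2 from Low, and Bob gets 0 ≥ -3 from High — Nash equilibrium.
(Low, High): Alice gets 4 ≥ -3 from High, and Bob gets 3 ≥ 2 from Low — Nash equilibrium.
(Low, Low): Alice prefers High (4 > -2); Bob prefers High (3 > 2) — not an equilibrium.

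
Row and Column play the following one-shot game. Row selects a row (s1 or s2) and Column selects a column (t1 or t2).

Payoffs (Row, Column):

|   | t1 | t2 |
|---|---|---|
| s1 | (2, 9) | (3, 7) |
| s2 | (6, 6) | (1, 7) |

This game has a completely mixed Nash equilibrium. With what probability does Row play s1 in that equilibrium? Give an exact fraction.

Let p be the probability that Row plays s1. In a completely mixed equilibrium, Column must be indifferent between t1 and t2.
Column's expected payoff from t1 is 9p + 6(1−p); from t2 it is 7p + 7(1−p).
Setting these equal: 3p + 6 = 7, so p = 1/3.

1/3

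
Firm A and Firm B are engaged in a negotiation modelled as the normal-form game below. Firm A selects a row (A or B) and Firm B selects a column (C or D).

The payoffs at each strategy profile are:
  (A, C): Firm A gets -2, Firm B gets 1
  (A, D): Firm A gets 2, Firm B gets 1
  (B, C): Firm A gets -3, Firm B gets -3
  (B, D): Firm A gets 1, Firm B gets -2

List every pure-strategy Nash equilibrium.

(A, C) and (A, D)

(A, C): Firm A gets -2 ≥ -3 from B, and Firm B gets 1 ≥ 1 from D — Nash equilibrium.
(A, D): Firm A gets 2 ≥ 1 from B, and Firm B gets 1 ≥ 1 from C — Nash equilibrium.
(B, C): Firm A prefers A (-2 > -3); Firm B prefers D (-2 > -3) — not an equilibrium.
(B, D): Firm A prefers A (2 > 1) — not an equilibrium.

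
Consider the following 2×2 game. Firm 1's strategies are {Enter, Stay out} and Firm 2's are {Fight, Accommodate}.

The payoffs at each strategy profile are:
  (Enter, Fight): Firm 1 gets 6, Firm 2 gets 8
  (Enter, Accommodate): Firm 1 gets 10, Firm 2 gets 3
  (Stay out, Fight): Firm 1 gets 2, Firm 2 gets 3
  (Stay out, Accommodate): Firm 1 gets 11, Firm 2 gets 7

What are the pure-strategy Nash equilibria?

(Enter, Fight) and (Stay out, Accommodate)

(Enter, Fight): Firm 1 gets 6 ≥ 2 from Stay out, and Firm 2 gets 8 ≥ 3 from Accommodate — Nash equilibrium.
(Enter, Accommodate): Firm 1 prefers Stay out (11 > 10); Firm 2 prefers Fight (8 > 3) — not an equilibrium.
(Stay out, Fight): Firm 1 prefers Enter (6 > 2); Firm 2 prefers Accommodate (7 > 3) — not an equilibrium.
(Stay out, Accommodate): Firm 1 gets 11 ≥ 10 from Enter, and Firm 2 gets 7 ≥ 3 from Fight — Nash equilibrium.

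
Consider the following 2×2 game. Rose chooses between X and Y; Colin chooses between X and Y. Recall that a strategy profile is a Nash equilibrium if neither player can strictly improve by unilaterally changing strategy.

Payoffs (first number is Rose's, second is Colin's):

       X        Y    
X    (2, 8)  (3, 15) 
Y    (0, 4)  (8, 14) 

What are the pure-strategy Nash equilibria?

(X, X): Colin prefers Y (15 > 8) — not an equilibrium.
(X, Y): Rose prefers Y (8 > 3) — not an equilibrium.
(Y, X): Rose prefers X (2 > 0); Colin prefers Y (14 > 4) — not an equilibrium.
(Y, Y): Rose gets 8 ≥ 3 from X, and Colin gets 14 ≥ 4 from X — Nash equilibrium.

(Y, Y)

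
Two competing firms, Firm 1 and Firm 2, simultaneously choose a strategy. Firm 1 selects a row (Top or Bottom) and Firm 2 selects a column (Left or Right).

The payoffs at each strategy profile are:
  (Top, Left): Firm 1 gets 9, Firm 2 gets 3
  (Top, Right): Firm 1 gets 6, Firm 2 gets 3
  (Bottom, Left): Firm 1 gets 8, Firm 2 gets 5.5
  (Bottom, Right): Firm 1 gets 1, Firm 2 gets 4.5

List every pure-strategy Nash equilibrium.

(Top, Left) and (Top, Right)

(Top, Left): Firm 1 gets 9 ≥ 8 from Bottom, and Firm 2 gets 3 ≥ 3 from Right — Nash equilibrium.
(Top, Right): Firm 1 gets 6 ≥ 1 from Bottom, and Firm 2 gets 3 ≥ 3 from Left — Nash equilibrium.
(Bottom, Left): Firm 1 prefers Top (9 > 8) — not an equilibrium.
(Bottom, Right): Firm 1 prefers Top (6 > 1); Firm 2 prefers Left (5.5 > 4.5) — not an equilibrium.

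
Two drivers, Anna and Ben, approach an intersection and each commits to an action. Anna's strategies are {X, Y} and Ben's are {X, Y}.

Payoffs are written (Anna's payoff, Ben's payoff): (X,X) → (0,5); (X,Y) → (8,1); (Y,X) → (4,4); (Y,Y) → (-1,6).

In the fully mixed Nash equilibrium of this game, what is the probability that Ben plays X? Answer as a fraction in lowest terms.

Let c be the probability that Ben plays X. In a completely mixed equilibrium, Anna must be indifferent between X and Y.
Anna's expected payoff from X is 8(1−c); from Y it is 4c − (1−c).
Setting these equal: −8c + 8 = 5c − 1, so c = 9/13.

9/13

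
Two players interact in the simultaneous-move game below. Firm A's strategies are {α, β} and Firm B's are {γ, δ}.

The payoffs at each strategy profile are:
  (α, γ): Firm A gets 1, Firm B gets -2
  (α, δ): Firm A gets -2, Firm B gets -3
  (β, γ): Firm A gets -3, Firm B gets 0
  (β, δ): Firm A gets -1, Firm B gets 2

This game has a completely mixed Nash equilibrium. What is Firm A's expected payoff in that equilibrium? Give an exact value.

-7/5

First find y, the probability Firm B plays γ, from Firm A's indifference between α and β: y − 2(1−y) = −3y − (1−y), giving y = 1/5.
Since Firm A is indifferent in equilibrium, Firm A's expected payoff equals the payoff from either row against (1/5, 4/5). Using α: (1/5) − 2(4/5) = -7/5.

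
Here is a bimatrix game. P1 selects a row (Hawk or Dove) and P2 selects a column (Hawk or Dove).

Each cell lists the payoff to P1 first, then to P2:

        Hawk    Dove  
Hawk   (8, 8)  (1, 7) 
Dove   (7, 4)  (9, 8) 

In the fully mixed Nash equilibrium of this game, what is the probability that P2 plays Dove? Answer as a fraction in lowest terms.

Let c be the probability that P2 plays Hawk. In a completely mixed equilibrium, P1 must be indifferent between Hawk and Dove.
P1's expected payoff from Hawk is 8c + (1−c); from Dove it is 7c + 9(1−c).
Setting these equal: 7c + 1 = −2c + 9, so c = 8/9.
Therefore P2 plays Dove with probability 1 − 8/9 = 1/9.

1/9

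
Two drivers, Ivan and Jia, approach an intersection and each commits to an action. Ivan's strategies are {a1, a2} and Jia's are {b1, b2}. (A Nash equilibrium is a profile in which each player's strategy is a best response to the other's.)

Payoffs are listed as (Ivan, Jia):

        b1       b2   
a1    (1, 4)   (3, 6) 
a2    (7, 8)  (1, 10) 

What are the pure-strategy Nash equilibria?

(a1, b2)

(a1, b1): Ivan prefers a2 (7 > 1); Jia prefers b2 (6 > 4) — not an equilibrium.
(a1, b2): Ivan gets 3 ≥ 1 from a2, and Jia gets 6 ≥ 4 from b1 — Nash equilibrium.
(a2, b1): Jia prefers b2 (10 > 8) — not an equilibrium.
(a2, b2): Ivan prefers a1 (3 > 1) — not an equilibrium.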